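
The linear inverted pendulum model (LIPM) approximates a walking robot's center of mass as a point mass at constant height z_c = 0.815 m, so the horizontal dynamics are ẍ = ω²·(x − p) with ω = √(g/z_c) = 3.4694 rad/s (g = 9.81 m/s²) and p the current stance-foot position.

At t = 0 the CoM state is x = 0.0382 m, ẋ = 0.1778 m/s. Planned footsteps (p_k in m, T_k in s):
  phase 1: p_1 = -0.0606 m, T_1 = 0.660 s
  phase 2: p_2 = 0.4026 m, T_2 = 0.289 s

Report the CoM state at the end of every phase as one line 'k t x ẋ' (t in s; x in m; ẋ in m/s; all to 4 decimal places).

1 0.6600 0.6825 2.5615
2 0.9490 1.7061 5.1059

phase 1: p=-0.0606, T=0.660, ωT=2.289804, cosh=4.987144, sinh=4.885858; start (x,ẋ)=(0.038200, 0.177800) → end (x,ẋ)=(0.682521, 2.561473)
phase 2: p=0.4026, T=0.289, ωT=1.002657, cosh=1.546208, sinh=1.179305; start (x,ẋ)=(0.682521, 2.561473) → end (x,ẋ)=(1.706101, 5.105859)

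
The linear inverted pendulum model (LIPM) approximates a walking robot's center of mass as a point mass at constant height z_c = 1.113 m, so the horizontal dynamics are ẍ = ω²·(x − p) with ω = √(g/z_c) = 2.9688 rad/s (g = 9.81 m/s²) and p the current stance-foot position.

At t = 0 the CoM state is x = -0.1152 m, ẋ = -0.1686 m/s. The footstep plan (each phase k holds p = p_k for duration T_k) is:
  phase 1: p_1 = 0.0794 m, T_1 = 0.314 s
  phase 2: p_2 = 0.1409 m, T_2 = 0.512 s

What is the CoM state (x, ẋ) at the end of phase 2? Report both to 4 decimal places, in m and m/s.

x = -1.4722, ẋ = -4.7138

phase 1: p=0.0794, T=0.314, ωT=0.932203, cosh=1.466892, sinh=1.073207; start (x,ẋ)=(-0.115200, -0.168600) → end (x,ẋ)=(-0.267005, -0.867340)
phase 2: p=0.1409, T=0.512, ωT=1.520026, cosh=2.395524, sinh=2.176818; start (x,ẋ)=(-0.267005, -0.867340) → end (x,ẋ)=(-1.472208, -4.713838)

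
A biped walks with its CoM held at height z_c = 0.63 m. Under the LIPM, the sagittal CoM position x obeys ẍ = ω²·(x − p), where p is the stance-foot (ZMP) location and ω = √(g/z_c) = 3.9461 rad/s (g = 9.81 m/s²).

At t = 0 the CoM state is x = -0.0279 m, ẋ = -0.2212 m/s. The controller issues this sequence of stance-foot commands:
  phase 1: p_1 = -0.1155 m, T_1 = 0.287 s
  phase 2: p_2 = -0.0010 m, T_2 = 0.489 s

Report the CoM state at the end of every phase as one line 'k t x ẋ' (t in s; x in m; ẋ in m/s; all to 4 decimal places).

phase 1: p=-0.1155, T=0.287, ωT=1.132531, cosh=1.712859, sinh=1.390642; start (x,ẋ)=(-0.027900, -0.221200) → end (x,ẋ)=(-0.043406, 0.101830)
phase 2: p=-0.0010, T=0.489, ωT=1.929643, cosh=3.516125, sinh=3.370925; start (x,ẋ)=(-0.043406, 0.101830) → end (x,ẋ)=(-0.063119, -0.206043)

1 0.2870 -0.0434 0.1018
2 0.7760 -0.0631 -0.2060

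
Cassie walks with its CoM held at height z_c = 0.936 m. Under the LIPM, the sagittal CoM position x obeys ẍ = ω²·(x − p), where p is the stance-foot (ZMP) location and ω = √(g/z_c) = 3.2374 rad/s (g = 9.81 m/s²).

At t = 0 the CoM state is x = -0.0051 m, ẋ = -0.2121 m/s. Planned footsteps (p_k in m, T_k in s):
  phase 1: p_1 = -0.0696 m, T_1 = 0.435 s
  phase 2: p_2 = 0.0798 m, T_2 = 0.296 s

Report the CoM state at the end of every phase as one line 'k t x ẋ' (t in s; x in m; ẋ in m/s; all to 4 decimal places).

phase 1: p=-0.0696, T=0.435, ωT=1.408269, cosh=2.166719, sinh=1.922153; start (x,ẋ)=(-0.005100, -0.212100) → end (x,ẋ)=(-0.055777, -0.058192)
phase 2: p=0.0798, T=0.296, ωT=0.958270, cosh=1.495369, sinh=1.111814; start (x,ẋ)=(-0.055777, -0.058192) → end (x,ẋ)=(-0.142923, -0.575014)

1 0.4350 -0.0558 -0.0582
2 0.7310 -0.1429 -0.5750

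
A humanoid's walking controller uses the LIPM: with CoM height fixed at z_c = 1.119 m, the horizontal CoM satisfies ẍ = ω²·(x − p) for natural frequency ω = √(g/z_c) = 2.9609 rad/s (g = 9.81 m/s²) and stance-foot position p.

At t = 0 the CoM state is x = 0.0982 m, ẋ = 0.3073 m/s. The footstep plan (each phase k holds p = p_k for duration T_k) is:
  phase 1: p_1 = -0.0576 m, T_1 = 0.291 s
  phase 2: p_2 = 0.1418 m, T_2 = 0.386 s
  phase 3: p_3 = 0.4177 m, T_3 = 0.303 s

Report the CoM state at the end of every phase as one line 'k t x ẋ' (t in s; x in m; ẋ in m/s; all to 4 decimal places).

1 0.2910 0.2606 0.8771
2 0.6770 0.7643 2.0106
3 0.9800 1.6076 3.9246

phase 1: p=-0.0576, T=0.291, ωT=0.861622, cosh=1.394736, sinh=0.972260; start (x,ẋ)=(0.098200, 0.307300) → end (x,ẋ)=(0.260607, 0.877114)
phase 2: p=0.1418, T=0.386, ωT=1.142907, cosh=1.727381, sinh=1.408491; start (x,ẋ)=(0.260607, 0.877114) → end (x,ẋ)=(0.764265, 2.010583)
phase 3: p=0.4177, T=0.303, ωT=0.897153, cosh=1.430169, sinh=1.022440; start (x,ẋ)=(0.764265, 2.010583) → end (x,ẋ)=(1.607630, 3.924647)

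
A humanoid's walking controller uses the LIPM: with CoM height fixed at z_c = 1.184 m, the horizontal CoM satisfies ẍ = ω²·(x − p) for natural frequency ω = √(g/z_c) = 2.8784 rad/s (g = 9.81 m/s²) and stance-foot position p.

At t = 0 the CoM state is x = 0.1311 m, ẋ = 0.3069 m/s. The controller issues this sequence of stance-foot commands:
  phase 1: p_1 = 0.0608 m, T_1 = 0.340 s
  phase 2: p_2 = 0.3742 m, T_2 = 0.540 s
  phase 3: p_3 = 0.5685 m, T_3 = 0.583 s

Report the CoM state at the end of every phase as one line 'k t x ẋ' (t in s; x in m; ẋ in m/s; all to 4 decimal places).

phase 1: p=0.0608, T=0.340, ωT=0.978656, cosh=1.518347, sinh=1.142531; start (x,ẋ)=(0.131100, 0.306900) → end (x,ẋ)=(0.289358, 0.697173)
phase 2: p=0.3742, T=0.540, ωT=1.554336, cosh=2.471637, sinh=2.260307; start (x,ẋ)=(0.289358, 0.697173) → end (x,ẋ)=(0.711968, 1.171174)
phase 3: p=0.5685, T=0.583, ωT=1.678107, cosh=2.771068, sinh=2.584341; start (x,ẋ)=(0.711968, 1.171174) → end (x,ẋ)=(2.017587, 4.312632)

1 0.3400 0.2894 0.6972
2 0.8800 0.7120 1.1712
3 1.4630 2.0176 4.3126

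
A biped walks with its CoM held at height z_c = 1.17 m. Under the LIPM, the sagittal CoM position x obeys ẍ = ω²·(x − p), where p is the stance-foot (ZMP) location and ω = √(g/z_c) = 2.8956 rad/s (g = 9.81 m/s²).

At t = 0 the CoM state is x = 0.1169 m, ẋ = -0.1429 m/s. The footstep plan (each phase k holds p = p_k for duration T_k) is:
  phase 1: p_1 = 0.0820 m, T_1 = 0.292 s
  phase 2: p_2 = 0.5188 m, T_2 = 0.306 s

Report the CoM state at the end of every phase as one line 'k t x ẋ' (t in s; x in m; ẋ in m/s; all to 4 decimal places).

phase 1: p=0.0820, T=0.292, ωT=0.845515, cosh=1.379257, sinh=0.949921; start (x,ẋ)=(0.116900, -0.142900) → end (x,ẋ)=(0.083257, -0.101100)
phase 2: p=0.5188, T=0.306, ωT=0.886054, cosh=1.418909, sinh=1.006630; start (x,ẋ)=(0.083257, -0.101100) → end (x,ẋ)=(-0.134343, -1.412972)

1 0.2920 0.0833 -0.1011
2 0.5980 -0.1343 -1.4130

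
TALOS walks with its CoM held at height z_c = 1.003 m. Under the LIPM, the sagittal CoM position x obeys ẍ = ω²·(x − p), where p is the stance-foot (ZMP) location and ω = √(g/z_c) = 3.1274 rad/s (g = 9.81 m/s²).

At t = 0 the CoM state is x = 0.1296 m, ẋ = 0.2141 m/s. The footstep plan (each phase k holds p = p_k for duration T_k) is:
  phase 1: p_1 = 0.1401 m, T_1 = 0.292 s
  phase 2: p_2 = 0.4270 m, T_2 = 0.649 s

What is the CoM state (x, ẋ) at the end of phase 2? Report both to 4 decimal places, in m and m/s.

phase 1: p=0.1401, T=0.292, ωT=0.913201, cosh=1.446762, sinh=1.045525; start (x,ẋ)=(0.129600, 0.214100) → end (x,ẋ)=(0.196485, 0.275419)
phase 2: p=0.4270, T=0.649, ωT=2.029683, cosh=3.871524, sinh=3.740146; start (x,ẋ)=(0.196485, 0.275419) → end (x,ẋ)=(-0.136063, -1.630027)

x = -0.1361, ẋ = -1.6300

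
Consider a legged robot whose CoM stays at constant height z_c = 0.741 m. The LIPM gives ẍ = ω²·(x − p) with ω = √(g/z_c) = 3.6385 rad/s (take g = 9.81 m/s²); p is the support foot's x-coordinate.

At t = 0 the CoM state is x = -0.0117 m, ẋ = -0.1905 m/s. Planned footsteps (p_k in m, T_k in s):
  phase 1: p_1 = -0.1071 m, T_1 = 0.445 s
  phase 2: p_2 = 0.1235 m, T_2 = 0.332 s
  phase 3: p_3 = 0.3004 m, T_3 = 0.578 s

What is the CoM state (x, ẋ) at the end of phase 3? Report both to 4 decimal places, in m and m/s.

x = -0.6207, ẋ = -3.2461

phase 1: p=-0.1071, T=0.445, ωT=1.619133, cosh=2.623390, sinh=2.425319; start (x,ẋ)=(-0.011700, -0.190500) → end (x,ẋ)=(0.016190, 0.342104)
phase 2: p=0.1235, T=0.332, ωT=1.207982, cosh=1.822762, sinh=1.523962; start (x,ẋ)=(0.016190, 0.342104) → end (x,ẋ)=(0.071187, 0.028544)
phase 3: p=0.3004, T=0.578, ωT=2.103053, cosh=4.156611, sinh=4.034528; start (x,ẋ)=(0.071187, 0.028544) → end (x,ẋ)=(-0.620700, -3.246121)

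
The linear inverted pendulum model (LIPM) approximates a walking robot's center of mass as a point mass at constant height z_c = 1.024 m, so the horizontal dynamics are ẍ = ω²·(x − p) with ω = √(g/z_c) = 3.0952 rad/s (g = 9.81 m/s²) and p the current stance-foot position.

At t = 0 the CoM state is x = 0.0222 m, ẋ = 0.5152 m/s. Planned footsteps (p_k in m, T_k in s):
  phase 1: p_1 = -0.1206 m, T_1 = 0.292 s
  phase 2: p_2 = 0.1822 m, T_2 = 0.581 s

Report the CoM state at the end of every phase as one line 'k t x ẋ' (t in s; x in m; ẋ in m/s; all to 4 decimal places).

1 0.2920 0.2564 1.1965
2 0.8730 1.5476 4.3863

phase 1: p=-0.1206, T=0.292, ωT=0.903798, cosh=1.436996, sinh=1.031968; start (x,ẋ)=(0.022200, 0.515200) → end (x,ẋ)=(0.256375, 1.196464)
phase 2: p=0.1822, T=0.581, ωT=1.798311, cosh=3.102509, sinh=2.936931; start (x,ẋ)=(0.256375, 1.196464) → end (x,ẋ)=(1.547614, 4.386324)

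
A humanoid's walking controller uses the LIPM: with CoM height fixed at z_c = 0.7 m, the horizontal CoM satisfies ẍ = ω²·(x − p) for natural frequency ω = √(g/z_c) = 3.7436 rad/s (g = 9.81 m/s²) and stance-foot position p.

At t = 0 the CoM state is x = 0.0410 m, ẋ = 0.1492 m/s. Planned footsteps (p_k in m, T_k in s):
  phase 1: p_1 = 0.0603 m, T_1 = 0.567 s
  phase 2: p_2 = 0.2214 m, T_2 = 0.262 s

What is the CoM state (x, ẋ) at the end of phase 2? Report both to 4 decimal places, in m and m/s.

phase 1: p=0.0603, T=0.567, ωT=2.122621, cosh=4.236361, sinh=4.116643; start (x,ẋ)=(0.041000, 0.149200) → end (x,ẋ)=(0.142606, 0.334631)
phase 2: p=0.2214, T=0.262, ωT=0.980823, cosh=1.520826, sinh=1.145824; start (x,ẋ)=(0.142606, 0.334631) → end (x,ẋ)=(0.203990, 0.170928)

x = 0.2040, ẋ = 0.1709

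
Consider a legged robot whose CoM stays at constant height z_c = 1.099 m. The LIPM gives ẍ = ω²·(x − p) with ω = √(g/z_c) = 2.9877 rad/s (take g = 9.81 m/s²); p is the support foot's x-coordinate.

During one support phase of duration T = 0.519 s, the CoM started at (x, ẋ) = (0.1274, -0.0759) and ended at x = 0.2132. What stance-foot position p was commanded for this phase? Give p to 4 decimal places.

ωT = 2.9877·0.519 = 1.550616; cosh(ωT) = 2.463246, sinh(ωT) = 2.251129
x(T) = p + (x₀−p)·cosh(ωT) + (ẋ₀/ω)·sinh(ωT) ⇒ p·(1 − cosh) = x(T) − x₀·cosh − (ẋ₀/ω)·sinh
numerator   = 0.2132 − (0.1274)·2.463246 − (-0.0759/2.9877)·2.251129 = -0.043430
denominator = 1 − 2.463246 = -1.463246
p = -0.043430 / -1.463246 = 0.0297

p = 0.0297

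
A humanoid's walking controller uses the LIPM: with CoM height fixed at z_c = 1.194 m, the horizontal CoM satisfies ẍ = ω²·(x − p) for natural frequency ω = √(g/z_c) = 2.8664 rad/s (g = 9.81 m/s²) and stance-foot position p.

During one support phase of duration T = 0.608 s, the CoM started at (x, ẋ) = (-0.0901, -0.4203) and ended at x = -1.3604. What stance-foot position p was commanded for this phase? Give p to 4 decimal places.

ωT = 2.8664·0.608 = 1.742771; cosh(ωT) = 2.944094, sinh(ωT) = 2.769060
x(T) = p + (x₀−p)·cosh(ωT) + (ẋ₀/ω)·sinh(ωT) ⇒ p·(1 − cosh) = x(T) − x₀·cosh − (ẋ₀/ω)·sinh
numerator   = -1.3604 − (-0.0901)·2.944094 − (-0.4203/2.8664)·2.769060 = -0.689110
denominator = 1 − 2.944094 = -1.944094
p = -0.689110 / -1.944094 = 0.3545

p = 0.3545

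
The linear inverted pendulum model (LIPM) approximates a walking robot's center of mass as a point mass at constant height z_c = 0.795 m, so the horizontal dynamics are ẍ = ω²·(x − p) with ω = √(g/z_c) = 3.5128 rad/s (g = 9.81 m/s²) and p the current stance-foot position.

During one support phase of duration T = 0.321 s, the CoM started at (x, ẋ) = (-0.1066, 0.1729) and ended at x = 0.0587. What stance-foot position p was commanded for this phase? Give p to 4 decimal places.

ωT = 3.5128·0.321 = 1.127609; cosh(ωT) = 1.706035, sinh(ωT) = 1.382228
x(T) = p + (x₀−p)·cosh(ωT) + (ẋ₀/ω)·sinh(ωT) ⇒ p·(1 − cosh) = x(T) − x₀·cosh − (ẋ₀/ω)·sinh
numerator   = 0.0587 − (-0.1066)·1.706035 − (0.1729/3.5128)·1.382228 = 0.172530
denominator = 1 − 1.706035 = -0.706035
p = 0.172530 / -0.706035 = -0.2444

p = -0.2444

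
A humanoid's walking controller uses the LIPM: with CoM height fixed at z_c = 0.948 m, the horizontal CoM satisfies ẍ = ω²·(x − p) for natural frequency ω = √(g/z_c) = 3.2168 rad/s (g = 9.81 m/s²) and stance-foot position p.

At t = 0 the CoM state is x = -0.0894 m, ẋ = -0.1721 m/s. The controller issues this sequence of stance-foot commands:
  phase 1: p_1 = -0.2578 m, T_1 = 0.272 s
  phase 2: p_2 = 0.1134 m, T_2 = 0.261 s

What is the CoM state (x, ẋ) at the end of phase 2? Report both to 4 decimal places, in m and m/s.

phase 1: p=-0.2578, T=0.272, ωT=0.874970, cosh=1.407839, sinh=0.990964; start (x,ẋ)=(-0.089400, -0.172100) → end (x,ẋ)=(-0.073737, 0.294525)
phase 2: p=0.1134, T=0.261, ωT=0.839585, cosh=1.373648, sinh=0.941758; start (x,ẋ)=(-0.073737, 0.294525) → end (x,ẋ)=(-0.057434, -0.162348)

x = -0.0574, ẋ = -0.1623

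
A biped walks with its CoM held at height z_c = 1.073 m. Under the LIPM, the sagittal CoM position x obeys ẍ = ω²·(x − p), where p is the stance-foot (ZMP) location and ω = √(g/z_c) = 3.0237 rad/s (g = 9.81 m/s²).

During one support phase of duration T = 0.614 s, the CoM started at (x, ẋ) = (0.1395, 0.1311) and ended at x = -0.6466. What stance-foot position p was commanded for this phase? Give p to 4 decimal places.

ωT = 3.0237·0.614 = 1.856552; cosh(ωT) = 3.278917, sinh(ωT) = 3.122707
x(T) = p + (x₀−p)·cosh(ωT) + (ẋ₀/ω)·sinh(ωT) ⇒ p·(1 − cosh) = x(T) − x₀·cosh − (ẋ₀/ω)·sinh
numerator   = -0.6466 − (0.1395)·3.278917 − (0.1311/3.0237)·3.122707 = -1.239402
denominator = 1 − 3.278917 = -2.278917
p = -1.239402 / -2.278917 = 0.5439

p = 0.5439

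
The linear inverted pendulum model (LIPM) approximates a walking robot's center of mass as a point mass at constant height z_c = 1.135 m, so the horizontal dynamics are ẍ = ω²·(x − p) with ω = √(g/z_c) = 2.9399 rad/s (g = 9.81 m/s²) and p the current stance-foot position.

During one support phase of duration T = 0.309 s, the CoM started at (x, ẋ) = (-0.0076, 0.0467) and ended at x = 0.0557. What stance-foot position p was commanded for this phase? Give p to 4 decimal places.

ωT = 2.9399·0.309 = 0.908429; cosh(ωT) = 1.441790, sinh(ωT) = 1.038633
x(T) = p + (x₀−p)·cosh(ωT) + (ẋ₀/ω)·sinh(ωT) ⇒ p·(1 − cosh) = x(T) − x₀·cosh − (ẋ₀/ω)·sinh
numerator   = 0.0557 − (-0.0076)·1.441790 − (0.0467/2.9399)·1.038633 = 0.050159
denominator = 1 − 1.441790 = -0.441790
p = 0.050159 / -0.441790 = -0.1135

p = -0.1135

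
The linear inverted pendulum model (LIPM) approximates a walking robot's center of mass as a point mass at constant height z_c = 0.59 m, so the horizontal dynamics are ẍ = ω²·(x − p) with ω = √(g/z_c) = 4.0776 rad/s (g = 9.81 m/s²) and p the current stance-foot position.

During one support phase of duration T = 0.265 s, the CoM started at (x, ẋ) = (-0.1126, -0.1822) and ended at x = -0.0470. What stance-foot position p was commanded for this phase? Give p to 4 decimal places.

ωT = 4.0776·0.265 = 1.080564; cosh(ωT) = 1.642872, sinh(ωT) = 1.303468
x(T) = p + (x₀−p)·cosh(ωT) + (ẋ₀/ω)·sinh(ωT) ⇒ p·(1 − cosh) = x(T) − x₀·cosh − (ẋ₀/ω)·sinh
numerator   = -0.0470 − (-0.1126)·1.642872 − (-0.1822/4.0776)·1.303468 = 0.196231
denominator = 1 − 1.642872 = -0.642872
p = 0.196231 / -0.642872 = -0.3052

p = -0.3052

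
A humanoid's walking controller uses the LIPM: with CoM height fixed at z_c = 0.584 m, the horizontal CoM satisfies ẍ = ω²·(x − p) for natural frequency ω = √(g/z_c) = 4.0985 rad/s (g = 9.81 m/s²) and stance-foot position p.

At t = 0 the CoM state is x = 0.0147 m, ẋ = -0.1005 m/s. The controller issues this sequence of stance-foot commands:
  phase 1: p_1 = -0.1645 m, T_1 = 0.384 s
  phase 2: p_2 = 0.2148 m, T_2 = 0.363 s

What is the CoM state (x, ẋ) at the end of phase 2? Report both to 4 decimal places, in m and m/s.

x = 0.9892, ẋ = 3.4859

phase 1: p=-0.1645, T=0.384, ωT=1.573824, cosh=2.516158, sinh=2.308906; start (x,ẋ)=(0.014700, -0.100500) → end (x,ẋ)=(0.229778, 1.442905)
phase 2: p=0.2148, T=0.363, ωT=1.487755, cosh=2.326513, sinh=2.100634; start (x,ẋ)=(0.229778, 1.442905) → end (x,ẋ)=(0.989190, 3.485894)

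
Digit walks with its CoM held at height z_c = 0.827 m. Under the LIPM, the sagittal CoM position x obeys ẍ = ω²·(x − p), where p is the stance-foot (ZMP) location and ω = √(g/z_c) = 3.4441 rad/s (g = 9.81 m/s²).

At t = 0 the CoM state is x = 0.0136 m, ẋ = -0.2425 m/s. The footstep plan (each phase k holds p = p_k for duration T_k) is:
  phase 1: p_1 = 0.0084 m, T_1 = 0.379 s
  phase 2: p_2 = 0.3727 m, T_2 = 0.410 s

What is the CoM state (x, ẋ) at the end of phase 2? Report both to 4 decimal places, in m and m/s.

x = -0.9105, ẋ = -4.1309

phase 1: p=0.0084, T=0.379, ωT=1.305314, cosh=1.979967, sinh=1.708880; start (x,ẋ)=(0.013600, -0.242500) → end (x,ẋ)=(-0.101627, -0.449537)
phase 2: p=0.3727, T=0.410, ωT=1.412081, cosh=2.174062, sinh=1.930426; start (x,ẋ)=(-0.101627, -0.449537) → end (x,ẋ)=(-0.910483, -4.130922)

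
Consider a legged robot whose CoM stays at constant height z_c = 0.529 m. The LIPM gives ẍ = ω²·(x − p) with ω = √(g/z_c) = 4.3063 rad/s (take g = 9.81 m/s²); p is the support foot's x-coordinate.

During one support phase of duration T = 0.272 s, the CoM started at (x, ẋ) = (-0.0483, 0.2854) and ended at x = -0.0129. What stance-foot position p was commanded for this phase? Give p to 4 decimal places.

ωT = 4.3063·0.272 = 1.171314; cosh(ωT) = 1.768094, sinh(ωT) = 1.458134
x(T) = p + (x₀−p)·cosh(ωT) + (ẋ₀/ω)·sinh(ωT) ⇒ p·(1 − cosh) = x(T) − x₀·cosh − (ẋ₀/ω)·sinh
numerator   = -0.0129 − (-0.0483)·1.768094 − (0.2854/4.3063)·1.458134 = -0.024139
denominator = 1 − 1.768094 = -0.768094
p = -0.024139 / -0.768094 = 0.0314

p = 0.0314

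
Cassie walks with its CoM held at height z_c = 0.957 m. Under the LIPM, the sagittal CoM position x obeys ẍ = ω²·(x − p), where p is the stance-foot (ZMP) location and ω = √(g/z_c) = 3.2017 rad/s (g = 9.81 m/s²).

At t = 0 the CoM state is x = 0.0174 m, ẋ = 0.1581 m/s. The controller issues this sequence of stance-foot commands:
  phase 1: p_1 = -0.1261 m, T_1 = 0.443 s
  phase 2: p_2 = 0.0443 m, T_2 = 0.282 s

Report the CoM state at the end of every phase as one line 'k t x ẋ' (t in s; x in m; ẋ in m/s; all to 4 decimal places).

phase 1: p=-0.1261, T=0.443, ωT=1.418353, cosh=2.186213, sinh=1.944100; start (x,ẋ)=(0.017400, 0.158100) → end (x,ẋ)=(0.283621, 1.238845)
phase 2: p=0.0443, T=0.282, ωT=0.902879, cosh=1.436048, sinh=1.030647; start (x,ẋ)=(0.283621, 1.238845) → end (x,ẋ)=(0.786769, 2.568759)

1 0.4430 0.2836 1.2388
2 0.7250 0.7868 2.5688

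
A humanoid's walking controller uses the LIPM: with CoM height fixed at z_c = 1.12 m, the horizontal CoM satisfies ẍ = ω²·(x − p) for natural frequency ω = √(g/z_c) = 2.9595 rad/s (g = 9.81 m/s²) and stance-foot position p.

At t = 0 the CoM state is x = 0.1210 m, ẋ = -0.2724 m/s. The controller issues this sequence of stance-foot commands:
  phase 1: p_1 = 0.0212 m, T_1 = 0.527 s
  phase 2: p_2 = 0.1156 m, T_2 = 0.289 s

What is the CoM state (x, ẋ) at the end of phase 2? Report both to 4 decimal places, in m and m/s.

phase 1: p=0.0212, T=0.527, ωT=1.559657, cosh=2.483698, sinh=2.273489; start (x,ẋ)=(0.121000, -0.272400) → end (x,ẋ)=(0.059815, -0.005066)
phase 2: p=0.1156, T=0.289, ωT=0.855295, cosh=1.388613, sinh=0.963456; start (x,ẋ)=(0.059815, -0.005066) → end (x,ẋ)=(0.036487, -0.166096)

x = 0.0365, ẋ = -0.1661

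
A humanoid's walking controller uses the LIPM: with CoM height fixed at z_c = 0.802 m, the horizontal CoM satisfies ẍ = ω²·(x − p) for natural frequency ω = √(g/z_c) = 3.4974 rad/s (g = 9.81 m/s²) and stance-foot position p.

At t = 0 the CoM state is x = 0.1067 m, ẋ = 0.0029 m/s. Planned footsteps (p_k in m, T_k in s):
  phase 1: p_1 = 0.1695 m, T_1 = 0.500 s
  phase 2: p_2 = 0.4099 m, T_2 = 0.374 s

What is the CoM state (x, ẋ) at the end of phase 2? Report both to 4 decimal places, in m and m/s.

x = -0.7274, ẋ = -3.7398

phase 1: p=0.1695, T=0.500, ωT=1.748700, cosh=2.960563, sinh=2.786563; start (x,ẋ)=(0.106700, 0.002900) → end (x,ẋ)=(-0.014113, -0.603446)
phase 2: p=0.4099, T=0.374, ωT=1.308028, cosh=1.984612, sinh=1.714259; start (x,ẋ)=(-0.014113, -0.603446) → end (x,ẋ)=(-0.727381, -3.739753)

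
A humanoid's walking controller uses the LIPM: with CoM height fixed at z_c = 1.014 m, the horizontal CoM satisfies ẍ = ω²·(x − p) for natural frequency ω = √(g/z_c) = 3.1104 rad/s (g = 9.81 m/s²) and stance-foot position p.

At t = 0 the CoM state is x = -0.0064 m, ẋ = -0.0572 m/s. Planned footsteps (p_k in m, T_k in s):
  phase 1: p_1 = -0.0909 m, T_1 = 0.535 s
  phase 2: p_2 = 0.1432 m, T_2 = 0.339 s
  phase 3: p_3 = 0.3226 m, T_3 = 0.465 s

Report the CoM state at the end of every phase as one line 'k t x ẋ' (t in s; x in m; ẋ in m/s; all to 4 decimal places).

phase 1: p=-0.0909, T=0.535, ωT=1.664064, cosh=2.735048, sinh=2.545680; start (x,ẋ)=(-0.006400, -0.057200) → end (x,ẋ)=(0.093397, 0.512633)
phase 2: p=0.1432, T=0.339, ωT=1.054426, cosh=1.609359, sinh=1.260967; start (x,ẋ)=(0.093397, 0.512633) → end (x,ẋ)=(0.270872, 0.629677)
phase 3: p=0.3226, T=0.465, ωT=1.446336, cosh=2.241477, sinh=2.006046; start (x,ẋ)=(0.270872, 0.629677) → end (x,ẋ)=(0.612762, 1.088644)

1 0.5350 0.0934 0.5126
2 0.8740 0.2709 0.6297
3 1.3390 0.6128 1.0886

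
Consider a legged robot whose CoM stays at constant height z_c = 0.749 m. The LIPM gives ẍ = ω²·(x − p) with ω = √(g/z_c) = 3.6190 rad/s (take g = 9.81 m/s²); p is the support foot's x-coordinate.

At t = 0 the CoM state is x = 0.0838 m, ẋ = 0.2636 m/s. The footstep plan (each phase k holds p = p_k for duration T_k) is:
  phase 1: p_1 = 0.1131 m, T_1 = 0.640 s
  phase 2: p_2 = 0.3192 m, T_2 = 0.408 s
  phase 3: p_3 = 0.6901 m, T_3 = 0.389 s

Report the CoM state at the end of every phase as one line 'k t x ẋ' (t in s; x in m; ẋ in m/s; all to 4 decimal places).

phase 1: p=0.1131, T=0.640, ωT=2.316160, cosh=5.117663, sinh=5.019011; start (x,ẋ)=(0.083800, 0.263600) → end (x,ẋ)=(0.328726, 0.816817)
phase 2: p=0.3192, T=0.408, ωT=1.476552, cosh=2.303124, sinh=2.074700; start (x,ẋ)=(0.328726, 0.816817) → end (x,ẋ)=(0.809405, 1.952756)
phase 3: p=0.6901, T=0.389, ωT=1.407791, cosh=2.165800, sinh=1.921117; start (x,ẋ)=(0.809405, 1.952756) → end (x,ẋ)=(1.985095, 5.058749)

1 0.6400 0.3287 0.8168
2 1.0480 0.8094 1.9528
3 1.4370 1.9851 5.0587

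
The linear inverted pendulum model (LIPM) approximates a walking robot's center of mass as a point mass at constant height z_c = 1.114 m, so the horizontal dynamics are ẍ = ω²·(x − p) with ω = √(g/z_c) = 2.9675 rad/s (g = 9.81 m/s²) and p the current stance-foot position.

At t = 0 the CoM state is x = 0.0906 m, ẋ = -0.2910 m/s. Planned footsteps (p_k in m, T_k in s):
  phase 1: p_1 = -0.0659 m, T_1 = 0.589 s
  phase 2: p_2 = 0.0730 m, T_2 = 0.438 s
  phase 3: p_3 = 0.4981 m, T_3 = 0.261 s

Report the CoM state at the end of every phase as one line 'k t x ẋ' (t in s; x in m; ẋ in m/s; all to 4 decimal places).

1 0.5890 0.1240 0.4321
2 1.0270 0.4208 1.1087
3 1.2880 0.7157 1.2623

phase 1: p=-0.0659, T=0.589, ωT=1.747857, cosh=2.958217, sinh=2.784070; start (x,ẋ)=(0.090600, -0.291000) → end (x,ẋ)=(0.124048, 0.432119)
phase 2: p=0.0730, T=0.438, ωT=1.299765, cosh=1.970515, sinh=1.697919; start (x,ẋ)=(0.124048, 0.432119) → end (x,ẋ)=(0.420838, 1.108709)
phase 3: p=0.4981, T=0.261, ωT=0.774517, cosh=1.315236, sinh=0.854309; start (x,ẋ)=(0.420838, 1.108709) → end (x,ẋ)=(0.715667, 1.262343)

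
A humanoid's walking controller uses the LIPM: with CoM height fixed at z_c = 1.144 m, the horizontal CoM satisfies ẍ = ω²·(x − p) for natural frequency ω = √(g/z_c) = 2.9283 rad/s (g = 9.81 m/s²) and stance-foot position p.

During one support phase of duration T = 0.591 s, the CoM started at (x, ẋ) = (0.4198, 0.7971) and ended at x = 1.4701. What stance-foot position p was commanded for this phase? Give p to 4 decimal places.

p = 0.2595

ωT = 2.9283·0.591 = 1.730625; cosh(ωT) = 2.910678, sinh(ωT) = 2.733504
x(T) = p + (x₀−p)·cosh(ωT) + (ẋ₀/ω)·sinh(ωT) ⇒ p·(1 − cosh) = x(T) − x₀·cosh − (ẋ₀/ω)·sinh
numerator   = 1.4701 − (0.4198)·2.910678 − (0.7971/2.9283)·2.733504 = -0.495878
denominator = 1 − 2.910678 = -1.910678
p = -0.495878 / -1.910678 = 0.2595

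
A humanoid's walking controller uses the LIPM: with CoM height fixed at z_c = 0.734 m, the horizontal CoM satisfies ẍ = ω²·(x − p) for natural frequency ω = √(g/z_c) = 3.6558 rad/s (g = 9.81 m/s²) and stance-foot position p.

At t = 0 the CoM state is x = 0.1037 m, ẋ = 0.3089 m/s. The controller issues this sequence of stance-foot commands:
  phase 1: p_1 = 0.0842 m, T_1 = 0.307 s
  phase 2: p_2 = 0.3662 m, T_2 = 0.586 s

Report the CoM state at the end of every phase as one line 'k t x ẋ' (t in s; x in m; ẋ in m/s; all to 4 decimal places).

phase 1: p=0.0842, T=0.307, ωT=1.122331, cosh=1.698763, sinh=1.373243; start (x,ẋ)=(0.103700, 0.308900) → end (x,ẋ)=(0.233359, 0.622644)
phase 2: p=0.3662, T=0.586, ωT=2.142299, cosh=4.318192, sinh=4.200807; start (x,ẋ)=(0.233359, 0.622644) → end (x,ẋ)=(0.508035, 0.648618)

1 0.3070 0.2334 0.6226
2 0.8930 0.5080 0.6486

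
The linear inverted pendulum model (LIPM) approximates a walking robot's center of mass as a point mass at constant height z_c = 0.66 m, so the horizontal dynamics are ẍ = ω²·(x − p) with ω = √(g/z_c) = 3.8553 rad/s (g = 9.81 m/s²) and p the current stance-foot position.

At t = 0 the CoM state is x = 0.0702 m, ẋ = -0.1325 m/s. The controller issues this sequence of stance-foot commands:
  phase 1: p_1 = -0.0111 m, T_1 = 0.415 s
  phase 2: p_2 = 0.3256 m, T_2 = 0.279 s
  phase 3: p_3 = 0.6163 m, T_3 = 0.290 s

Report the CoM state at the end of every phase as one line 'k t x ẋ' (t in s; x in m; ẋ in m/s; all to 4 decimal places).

phase 1: p=-0.0111, T=0.415, ωT=1.599949, cosh=2.577345, sinh=2.375438; start (x,ẋ)=(0.070200, -0.132500) → end (x,ẋ)=(0.116798, 0.403049)
phase 2: p=0.3256, T=0.279, ωT=1.075629, cosh=1.636459, sinh=1.295376; start (x,ẋ)=(0.116798, 0.403049) → end (x,ẋ)=(0.119329, -0.383195)
phase 3: p=0.6163, T=0.290, ωT=1.118037, cosh=1.692882, sinh=1.365961; start (x,ẋ)=(0.119329, -0.383195) → end (x,ẋ)=(-0.360783, -3.265849)

1 0.4150 0.1168 0.4030
2 0.6940 0.1193 -0.3832
3 0.9840 -0.3608 -3.2658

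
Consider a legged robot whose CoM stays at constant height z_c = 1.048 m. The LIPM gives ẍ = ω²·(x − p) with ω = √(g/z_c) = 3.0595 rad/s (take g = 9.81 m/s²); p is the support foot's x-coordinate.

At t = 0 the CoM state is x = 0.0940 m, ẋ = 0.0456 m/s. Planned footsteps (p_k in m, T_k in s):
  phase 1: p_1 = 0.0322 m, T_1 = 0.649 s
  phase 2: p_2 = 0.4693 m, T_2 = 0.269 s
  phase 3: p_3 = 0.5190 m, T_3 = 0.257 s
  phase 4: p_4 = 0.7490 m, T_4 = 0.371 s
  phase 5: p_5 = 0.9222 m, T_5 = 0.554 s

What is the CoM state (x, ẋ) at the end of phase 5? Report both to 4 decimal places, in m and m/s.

phase 1: p=0.0322, T=0.649, ωT=1.985615, cosh=3.710413, sinh=3.573116; start (x,ẋ)=(0.094000, 0.045600) → end (x,ẋ)=(0.314759, 0.844789)
phase 2: p=0.4693, T=0.269, ωT=0.823006, cosh=1.358222, sinh=0.919112; start (x,ẋ)=(0.314759, 0.844789) → end (x,ẋ)=(0.513184, 0.712838)
phase 3: p=0.5190, T=0.257, ωT=0.786292, cosh=1.325386, sinh=0.869855; start (x,ẋ)=(0.513184, 0.712838) → end (x,ẋ)=(0.713960, 0.929306)
phase 4: p=0.7490, T=0.371, ωT=1.135074, cosh=1.716402, sinh=1.395004; start (x,ẋ)=(0.713960, 0.929306) → end (x,ẋ)=(1.112582, 1.445511)
phase 5: p=0.9222, T=0.554, ωT=1.694963, cosh=2.815025, sinh=2.631419; start (x,ẋ)=(1.112582, 1.445511) → end (x,ẋ)=(2.701387, 5.601881)

x = 2.7014, ẋ = 5.6019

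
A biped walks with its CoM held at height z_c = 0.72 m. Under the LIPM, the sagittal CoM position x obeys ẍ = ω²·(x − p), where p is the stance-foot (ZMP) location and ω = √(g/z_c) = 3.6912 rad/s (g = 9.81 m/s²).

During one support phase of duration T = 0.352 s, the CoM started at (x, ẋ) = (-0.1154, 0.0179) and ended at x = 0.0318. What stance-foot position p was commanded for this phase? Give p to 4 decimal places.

p = -0.2587

ωT = 3.6912·0.352 = 1.299302; cosh(ωT) = 1.969730, sinh(ωT) = 1.697008
x(T) = p + (x₀−p)·cosh(ωT) + (ẋ₀/ω)·sinh(ωT) ⇒ p·(1 − cosh) = x(T) − x₀·cosh − (ẋ₀/ω)·sinh
numerator   = 0.0318 − (-0.1154)·1.969730 − (0.0179/3.6912)·1.697008 = 0.250877
denominator = 1 − 1.969730 = -0.969730
p = 0.250877 / -0.969730 = -0.2587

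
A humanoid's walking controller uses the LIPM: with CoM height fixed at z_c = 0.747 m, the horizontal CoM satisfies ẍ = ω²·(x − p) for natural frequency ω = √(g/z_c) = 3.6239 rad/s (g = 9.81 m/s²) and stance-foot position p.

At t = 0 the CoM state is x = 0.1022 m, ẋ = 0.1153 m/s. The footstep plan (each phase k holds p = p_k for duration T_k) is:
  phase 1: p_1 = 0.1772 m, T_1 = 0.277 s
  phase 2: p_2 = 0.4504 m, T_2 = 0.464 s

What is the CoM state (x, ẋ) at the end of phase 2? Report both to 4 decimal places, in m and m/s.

x = -0.6293, ẋ = -3.7020

phase 1: p=0.1772, T=0.277, ωT=1.003820, cosh=1.547582, sinh=1.181105; start (x,ẋ)=(0.102200, 0.115300) → end (x,ẋ)=(0.098710, -0.142579)
phase 2: p=0.4504, T=0.464, ωT=1.681490, cosh=2.779826, sinh=2.593729; start (x,ẋ)=(0.098710, -0.142579) → end (x,ẋ)=(-0.629285, -3.702025)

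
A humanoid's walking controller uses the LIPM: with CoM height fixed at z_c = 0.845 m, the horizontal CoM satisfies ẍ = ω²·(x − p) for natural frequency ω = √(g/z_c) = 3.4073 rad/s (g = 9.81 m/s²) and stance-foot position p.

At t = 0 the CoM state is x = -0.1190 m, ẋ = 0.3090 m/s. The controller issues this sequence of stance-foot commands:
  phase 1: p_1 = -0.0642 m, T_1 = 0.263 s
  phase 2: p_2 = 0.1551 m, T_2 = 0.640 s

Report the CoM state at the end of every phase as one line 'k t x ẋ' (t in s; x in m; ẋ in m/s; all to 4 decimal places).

phase 1: p=-0.0642, T=0.263, ωT=0.896120, cosh=1.429114, sinh=1.020964; start (x,ẋ)=(-0.119000, 0.309000) → end (x,ẋ)=(-0.049927, 0.250962)
phase 2: p=0.1551, T=0.640, ωT=2.180672, cosh=4.482609, sinh=4.369644; start (x,ẋ)=(-0.049927, 0.250962) → end (x,ẋ)=(-0.442112, -1.927614)

1 0.2630 -0.0499 0.2510
2 0.9030 -0.4421 -1.9276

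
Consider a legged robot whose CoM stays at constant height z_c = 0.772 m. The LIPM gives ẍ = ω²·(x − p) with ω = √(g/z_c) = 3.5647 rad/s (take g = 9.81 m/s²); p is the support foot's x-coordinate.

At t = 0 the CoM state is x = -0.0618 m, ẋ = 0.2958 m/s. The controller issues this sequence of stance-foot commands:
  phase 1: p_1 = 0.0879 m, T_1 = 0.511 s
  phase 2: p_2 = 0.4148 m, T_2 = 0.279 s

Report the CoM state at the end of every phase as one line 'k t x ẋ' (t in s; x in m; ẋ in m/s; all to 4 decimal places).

1 0.5110 -0.1371 -0.6680
2 0.7900 -0.6520 -3.3222

phase 1: p=0.0879, T=0.511, ωT=1.821562, cosh=3.171639, sinh=3.009866; start (x,ẋ)=(-0.061800, 0.295800) → end (x,ẋ)=(-0.137135, -0.668001)
phase 2: p=0.4148, T=0.279, ωT=0.994551, cosh=1.536700, sinh=1.166811; start (x,ẋ)=(-0.137135, -0.668001) → end (x,ẋ)=(-0.652011, -3.322196)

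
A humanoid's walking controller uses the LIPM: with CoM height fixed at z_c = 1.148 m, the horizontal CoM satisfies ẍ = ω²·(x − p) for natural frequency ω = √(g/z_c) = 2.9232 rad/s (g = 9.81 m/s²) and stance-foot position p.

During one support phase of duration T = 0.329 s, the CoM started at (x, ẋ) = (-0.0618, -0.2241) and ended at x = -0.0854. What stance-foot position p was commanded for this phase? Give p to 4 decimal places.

p = -0.1861

ωT = 2.9232·0.329 = 0.961733; cosh(ωT) = 1.499228, sinh(ωT) = 1.116998
x(T) = p + (x₀−p)·cosh(ωT) + (ẋ₀/ω)·sinh(ωT) ⇒ p·(1 − cosh) = x(T) − x₀·cosh − (ẋ₀/ω)·sinh
numerator   = -0.0854 − (-0.0618)·1.499228 − (-0.2241/2.9232)·1.116998 = 0.092884
denominator = 1 − 1.499228 = -0.499228
p = 0.092884 / -0.499228 = -0.1861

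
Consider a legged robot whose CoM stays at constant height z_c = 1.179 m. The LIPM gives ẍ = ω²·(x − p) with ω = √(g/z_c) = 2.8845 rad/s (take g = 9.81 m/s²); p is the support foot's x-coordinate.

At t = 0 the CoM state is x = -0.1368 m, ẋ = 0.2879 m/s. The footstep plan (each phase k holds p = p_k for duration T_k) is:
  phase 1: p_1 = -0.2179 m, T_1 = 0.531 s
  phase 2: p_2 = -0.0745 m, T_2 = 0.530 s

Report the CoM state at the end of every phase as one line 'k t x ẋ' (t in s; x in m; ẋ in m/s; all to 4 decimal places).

1 0.5310 0.1985 1.2128
2 1.0610 1.5088 4.6594

phase 1: p=-0.2179, T=0.531, ωT=1.531670, cosh=2.421034, sinh=2.204859; start (x,ẋ)=(-0.136800, 0.287900) → end (x,ẋ)=(0.198511, 1.212805)
phase 2: p=-0.0745, T=0.530, ωT=1.528785, cosh=2.414684, sinh=2.197885; start (x,ẋ)=(0.198511, 1.212805) → end (x,ẋ)=(1.508850, 4.659378)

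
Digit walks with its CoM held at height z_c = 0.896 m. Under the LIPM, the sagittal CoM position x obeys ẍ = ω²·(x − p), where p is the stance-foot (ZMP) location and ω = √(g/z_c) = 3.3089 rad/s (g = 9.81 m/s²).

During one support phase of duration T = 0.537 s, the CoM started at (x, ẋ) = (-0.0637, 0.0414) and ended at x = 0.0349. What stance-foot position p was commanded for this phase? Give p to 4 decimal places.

p = -0.0944

ωT = 3.3089·0.537 = 1.776879; cosh(ωT) = 3.040273, sinh(ωT) = 2.871107
x(T) = p + (x₀−p)·cosh(ωT) + (ẋ₀/ω)·sinh(ωT) ⇒ p·(1 − cosh) = x(T) − x₀·cosh − (ẋ₀/ω)·sinh
numerator   = 0.0349 − (-0.0637)·3.040273 − (0.0414/3.3089)·2.871107 = 0.192643
denominator = 1 − 3.040273 = -2.040273
p = 0.192643 / -2.040273 = -0.0944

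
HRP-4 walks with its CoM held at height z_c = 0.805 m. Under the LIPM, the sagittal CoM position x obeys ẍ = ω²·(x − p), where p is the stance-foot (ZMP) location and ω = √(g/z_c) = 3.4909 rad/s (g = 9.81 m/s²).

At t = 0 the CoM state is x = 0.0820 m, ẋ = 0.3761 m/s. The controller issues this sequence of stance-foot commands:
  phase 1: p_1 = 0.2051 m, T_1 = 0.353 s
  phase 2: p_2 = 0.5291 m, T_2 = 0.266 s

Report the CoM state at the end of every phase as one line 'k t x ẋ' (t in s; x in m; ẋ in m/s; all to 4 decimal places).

phase 1: p=0.2051, T=0.353, ωT=1.232288, cosh=1.860345, sinh=1.568720; start (x,ẋ)=(0.082000, 0.376100) → end (x,ẋ)=(0.145101, 0.025550)
phase 2: p=0.5291, T=0.266, ωT=0.928579, cosh=1.463013, sinh=1.067898; start (x,ẋ)=(0.145101, 0.025550) → end (x,ẋ)=(-0.024879, -1.394139)

1 0.3530 0.1451 0.0255
2 0.6190 -0.0249 -1.3941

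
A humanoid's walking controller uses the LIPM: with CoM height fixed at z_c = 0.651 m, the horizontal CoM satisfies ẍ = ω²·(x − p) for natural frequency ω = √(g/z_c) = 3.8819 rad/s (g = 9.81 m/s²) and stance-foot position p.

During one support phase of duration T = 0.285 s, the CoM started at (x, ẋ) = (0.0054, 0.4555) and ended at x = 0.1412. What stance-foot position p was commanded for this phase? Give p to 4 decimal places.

ωT = 3.8819·0.285 = 1.106341; cosh(ωT) = 1.677022, sinh(ωT) = 1.346255
x(T) = p + (x₀−p)·cosh(ωT) + (ẋ₀/ω)·sinh(ωT) ⇒ p·(1 − cosh) = x(T) − x₀·cosh − (ẋ₀/ω)·sinh
numerator   = 0.1412 − (0.0054)·1.677022 − (0.4555/3.8819)·1.346255 = -0.025825
denominator = 1 − 1.677022 = -0.677022
p = -0.025825 / -0.677022 = 0.0381

p = 0.0381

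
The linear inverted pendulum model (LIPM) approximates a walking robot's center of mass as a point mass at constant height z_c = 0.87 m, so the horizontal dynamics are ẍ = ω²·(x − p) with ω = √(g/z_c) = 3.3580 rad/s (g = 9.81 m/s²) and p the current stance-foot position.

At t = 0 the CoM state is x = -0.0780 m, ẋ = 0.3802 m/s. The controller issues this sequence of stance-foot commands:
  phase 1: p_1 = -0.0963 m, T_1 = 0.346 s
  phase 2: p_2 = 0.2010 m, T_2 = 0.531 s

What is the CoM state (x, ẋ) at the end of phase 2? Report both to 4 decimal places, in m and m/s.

phase 1: p=-0.0963, T=0.346, ωT=1.161868, cosh=1.754399, sinh=1.441498; start (x,ẋ)=(-0.078000, 0.380200) → end (x,ẋ)=(0.099015, 0.755605)
phase 2: p=0.2010, T=0.531, ωT=1.783098, cosh=3.058186, sinh=2.890070; start (x,ẋ)=(0.099015, 0.755605) → end (x,ẋ)=(0.539424, 1.321031)

x = 0.5394, ẋ = 1.3210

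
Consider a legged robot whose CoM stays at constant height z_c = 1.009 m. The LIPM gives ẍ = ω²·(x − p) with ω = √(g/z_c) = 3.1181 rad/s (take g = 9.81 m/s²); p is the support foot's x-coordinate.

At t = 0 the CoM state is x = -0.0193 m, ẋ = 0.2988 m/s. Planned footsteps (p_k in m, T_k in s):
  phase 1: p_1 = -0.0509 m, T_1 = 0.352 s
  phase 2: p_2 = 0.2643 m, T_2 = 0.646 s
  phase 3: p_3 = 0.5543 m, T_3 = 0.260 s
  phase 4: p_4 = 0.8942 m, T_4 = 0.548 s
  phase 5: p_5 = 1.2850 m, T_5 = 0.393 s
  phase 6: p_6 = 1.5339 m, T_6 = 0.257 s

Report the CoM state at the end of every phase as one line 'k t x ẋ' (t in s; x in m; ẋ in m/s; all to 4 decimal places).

phase 1: p=-0.0509, T=0.352, ωT=1.097571, cosh=1.665279, sinh=1.331599; start (x,ẋ)=(-0.019300, 0.298800) → end (x,ẋ)=(0.129327, 0.628791)
phase 2: p=0.2643, T=0.646, ωT=2.014293, cosh=3.814419, sinh=3.681004; start (x,ẋ)=(0.129327, 0.628791) → end (x,ẋ)=(0.491760, 0.849283)
phase 3: p=0.5543, T=0.260, ωT=0.810706, cosh=1.347020, sinh=0.902476; start (x,ẋ)=(0.491760, 0.849283) → end (x,ẋ)=(0.715867, 0.968013)
phase 4: p=0.8942, T=0.548, ωT=1.708719, cosh=2.851490, sinh=2.670392; start (x,ẋ)=(0.715867, 0.968013) → end (x,ẋ)=(1.214707, 1.275379)
phase 5: p=1.2850, T=0.393, ωT=1.225413, cosh=1.849605, sinh=1.555969; start (x,ẋ)=(1.214707, 1.275379) → end (x,ẋ)=(1.791415, 2.017910)
phase 6: p=1.5339, T=0.257, ωT=0.801352, cosh=1.338637, sinh=0.889915; start (x,ẋ)=(1.791415, 2.017910) → end (x,ẋ)=(2.454536, 3.415812)

1 0.3520 0.1293 0.6288
2 0.9980 0.4918 0.8493
3 1.2580 0.7159 0.9680
4 1.8060 1.2147 1.2754
5 2.1990 1.7914 2.0179
6 2.4560 2.4545 3.4158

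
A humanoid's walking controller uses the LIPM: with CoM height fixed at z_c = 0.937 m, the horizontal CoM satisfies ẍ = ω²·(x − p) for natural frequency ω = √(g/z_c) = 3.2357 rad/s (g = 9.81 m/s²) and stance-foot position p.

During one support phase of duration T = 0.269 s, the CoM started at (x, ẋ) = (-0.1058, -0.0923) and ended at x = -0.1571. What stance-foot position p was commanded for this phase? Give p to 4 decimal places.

p = -0.0482

ωT = 3.2357·0.269 = 0.870403; cosh(ωT) = 1.403328, sinh(ωT) = 0.984546
x(T) = p + (x₀−p)·cosh(ωT) + (ẋ₀/ω)·sinh(ωT) ⇒ p·(1 − cosh) = x(T) − x₀·cosh − (ẋ₀/ω)·sinh
numerator   = -0.1571 − (-0.1058)·1.403328 − (-0.0923/3.2357)·0.984546 = 0.019457
denominator = 1 − 1.403328 = -0.403328
p = 0.019457 / -0.403328 = -0.0482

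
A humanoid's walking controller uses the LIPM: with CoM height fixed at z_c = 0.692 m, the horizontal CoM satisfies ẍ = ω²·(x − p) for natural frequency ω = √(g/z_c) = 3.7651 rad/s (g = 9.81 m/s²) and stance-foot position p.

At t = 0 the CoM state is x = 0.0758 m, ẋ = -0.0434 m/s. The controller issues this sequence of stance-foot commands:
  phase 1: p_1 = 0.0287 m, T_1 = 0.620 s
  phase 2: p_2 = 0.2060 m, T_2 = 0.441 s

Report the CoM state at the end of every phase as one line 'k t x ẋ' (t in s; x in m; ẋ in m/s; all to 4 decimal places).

phase 1: p=0.0287, T=0.620, ωT=2.334362, cosh=5.209872, sinh=5.113000; start (x,ẋ)=(0.075800, -0.043400) → end (x,ẋ)=(0.215148, 0.680612)
phase 2: p=0.2060, T=0.441, ωT=1.660409, cosh=2.725762, sinh=2.535701; start (x,ẋ)=(0.215148, 0.680612) → end (x,ẋ)=(0.689310, 1.942521)

1 0.6200 0.2151 0.6806
2 1.0610 0.6893 1.9425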